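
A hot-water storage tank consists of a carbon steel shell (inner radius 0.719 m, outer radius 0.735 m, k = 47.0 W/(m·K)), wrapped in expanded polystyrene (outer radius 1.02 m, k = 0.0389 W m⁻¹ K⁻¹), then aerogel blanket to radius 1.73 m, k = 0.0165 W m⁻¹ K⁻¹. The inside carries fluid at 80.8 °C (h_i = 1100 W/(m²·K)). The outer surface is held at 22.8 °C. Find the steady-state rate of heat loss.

Series thermal resistances, inner to outer:
  R_conv,in = 1/(4πr²h) = 1/(4π·0.719²·1100) = 1.399×10^-4 K/W
  R_carbon steel = (1/0.719 − 1/0.735)/(4πk) = 0.03028/(4π·47.0) = 5.126×10^-5 K/W
  R_expanded polystyrene = (1/0.735 − 1/1.02)/(4πk) = 0.3802/(4π·0.0389) = 0.7777 K/W
  R_aerogel blanket = (1/1.02 − 1/1.73)/(4πk) = 0.4024/(4π·0.0165) = 1.941 K/W
ΣR = 1.399×10^-4 + 5.126×10^-5 + 0.7777 + 1.941 = 2.719 K/W
Q = ΔT/ΣR = (80.8 °C − 22.8 °C)/2.719 = 21.3 W

Q = 21.3 W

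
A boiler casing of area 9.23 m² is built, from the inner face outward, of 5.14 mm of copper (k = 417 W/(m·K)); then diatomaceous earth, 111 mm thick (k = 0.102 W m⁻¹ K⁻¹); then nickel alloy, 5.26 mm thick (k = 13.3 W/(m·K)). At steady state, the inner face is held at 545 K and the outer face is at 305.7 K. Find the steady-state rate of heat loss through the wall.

Q = 2030 W

Series thermal resistances, inner to outer:
  R_copper = L/(kA) = 0.00514/(417·9.23) = 1.335×10^-6 K/W
  R_diatomaceous earth = L/(kA) = 0.111/(0.102·9.23) = 0.1179 K/W
  R_nickel alloy = L/(kA) = 0.00526/(13.3·9.23) = 4.285×10^-5 K/W
ΣR = 1.335×10^-6 + 0.1179 + 4.285×10^-5 = 0.1179 K/W
Q = ΔT/ΣR = (545 K − 305.7 K)/0.1179 = 2030 W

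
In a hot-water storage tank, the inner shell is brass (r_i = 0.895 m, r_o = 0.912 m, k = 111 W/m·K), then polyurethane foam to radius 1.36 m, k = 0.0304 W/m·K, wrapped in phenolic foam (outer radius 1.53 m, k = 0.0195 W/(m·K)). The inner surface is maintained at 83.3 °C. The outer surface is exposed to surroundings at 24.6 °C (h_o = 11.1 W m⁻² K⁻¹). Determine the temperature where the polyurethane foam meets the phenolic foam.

Treat each layer as a resistance in series:
  R_brass = (1/0.895 − 1/0.912)/(4πk) = 0.02083/(4π·111) = 1.493×10^-5 K/W
  R_polyurethane foam = (1/0.912 − 1/1.36)/(4πk) = 0.3612/(4π·0.0304) = 0.9455 K/W
  R_phenolic foam = (1/1.36 − 1/1.53)/(4πk) = 0.08170/(4π·0.0195) = 0.3334 K/W
  R_conv,out = 1/(4πr²h) = 1/(4π·1.53²·11.1) = 0.003063 K/W
ΣR = 1.493×10^-5 + 0.9455 + 0.3334 + 0.003063 = 1.282 K/W
Q = ΔT/ΣR = (83.3 °C − 24.6 °C)/1.282 = 45.79 W
From the inner boundary to the polyurethane foam/phenolic foam interface, ΣR_partial = 0.9455 K/W.
T_interface = T_in − Q·ΣR_partial = 83.3 °C − (45.79)(0.9455) = 40.0 °C

T = 40.0 °C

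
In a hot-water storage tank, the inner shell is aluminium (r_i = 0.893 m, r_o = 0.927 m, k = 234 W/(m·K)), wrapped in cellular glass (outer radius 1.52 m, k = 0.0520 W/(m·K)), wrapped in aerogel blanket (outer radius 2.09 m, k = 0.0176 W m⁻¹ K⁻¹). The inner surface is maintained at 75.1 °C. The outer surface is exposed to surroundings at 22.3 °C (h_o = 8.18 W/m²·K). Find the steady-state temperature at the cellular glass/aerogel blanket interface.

Series thermal resistances, inner to outer:
  R_aluminium = (1/0.893 − 1/0.927)/(4πk) = 0.04107/(4π·234) = 1.397×10^-5 K/W
  R_cellular glass = (1/0.927 − 1/1.52)/(4πk) = 0.4209/(4π·0.0520) = 0.6440 K/W
  R_aerogel blanket = (1/1.52 − 1/2.09)/(4πk) = 0.1794/(4π·0.0176) = 0.8113 K/W
  R_conv,out = 1/(4πr²h) = 1/(4π·2.09²·8.18) = 0.002227 K/W
ΣR = 1.397×10^-5 + 0.6440 + 0.8113 + 0.002227 = 1.458 K/W
Q = ΔT/ΣR = (75.1 °C − 22.3 °C)/1.458 = 36.21 W
From the inner boundary to the cellular glass/aerogel blanket interface, ΣR_partial = 0.6440 K/W.
T_interface = T_in − Q·ΣR_partial = 75.1 °C − (36.21)(0.6440) = 51.8 °C

T = 51.8 °C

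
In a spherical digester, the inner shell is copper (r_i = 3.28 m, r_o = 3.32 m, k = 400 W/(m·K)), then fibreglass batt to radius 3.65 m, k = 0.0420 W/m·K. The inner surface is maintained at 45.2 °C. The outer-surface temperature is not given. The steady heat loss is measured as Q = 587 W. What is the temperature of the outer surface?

T_out = 14.9 °C

Sum the resistances:
  R_copper = (1/3.28 − 1/3.32)/(4πk) = 0.003673/(4π·400) = 7.308×10^-7 K/W
  R_fibreglass batt = (1/3.32 − 1/3.65)/(4πk) = 0.02723/(4π·0.0420) = 0.05160 K/W
ΣR = 0.05160 K/W
ΔT = Q·ΣR = 587 × 0.05160 = 30.29 K
Heat flows outward, so T_out = T_in − ΔT = 45.2 − 30.29 = 14.9 °C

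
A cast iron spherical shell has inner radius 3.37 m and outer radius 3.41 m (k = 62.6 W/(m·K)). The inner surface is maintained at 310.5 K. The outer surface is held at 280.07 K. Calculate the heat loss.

Q = 6.88×10^6 W

Q = 4πk·ΔT/(1/r₁ − 1/r₂) = 4π × 62.6 × 30.43 / (1/3.37 − 1/3.41) = 6.88×10^6 W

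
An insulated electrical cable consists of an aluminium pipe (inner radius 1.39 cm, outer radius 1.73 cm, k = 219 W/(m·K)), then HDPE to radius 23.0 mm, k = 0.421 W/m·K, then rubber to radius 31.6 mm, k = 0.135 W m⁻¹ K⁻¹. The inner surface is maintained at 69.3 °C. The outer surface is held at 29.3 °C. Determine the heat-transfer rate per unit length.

Q' = 82.9 W/m

Series thermal resistances, inner to outer:
  R'_aluminium = ln(0.0173/0.0139)/(2πk) = 0.2188/(2π·219) = 1.590×10^-4 m·K/W
  R'_HDPE = ln(0.0230/0.0173)/(2πk) = 0.2848/(2π·0.421) = 0.1077 m·K/W
  R'_rubber = ln(0.0316/0.0230)/(2πk) = 0.3177/(2π·0.135) = 0.3745 m·K/W
ΣR = 1.590×10^-4 + 0.1077 + 0.3745 = 0.4824 m·K/W
Q' = ΔT/ΣR = (69.3 °C − 29.3 °C)/0.4824 = 82.9 W/m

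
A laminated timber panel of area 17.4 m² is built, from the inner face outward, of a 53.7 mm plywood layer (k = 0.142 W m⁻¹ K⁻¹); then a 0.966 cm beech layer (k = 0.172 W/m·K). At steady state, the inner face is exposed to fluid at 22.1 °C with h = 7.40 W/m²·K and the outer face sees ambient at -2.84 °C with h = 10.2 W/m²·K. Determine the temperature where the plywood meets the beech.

T = 2.92 °C

Series thermal resistances, inner to outer:
  R_conv,in = 1/(hA) = 1/(7.40·17.4) = 0.007766 K/W
  R_plywood = L/(kA) = 0.0537/(0.142·17.4) = 0.02173 K/W
  R_beech = L/(kA) = 0.00966/(0.172·17.4) = 0.003228 K/W
  R_conv,out = 1/(hA) = 1/(10.2·17.4) = 0.005634 K/W
ΣR = 0.007766 + 0.02173 + 0.003228 + 0.005634 = 0.03836 K/W
Q = ΔT/ΣR = (22.1 °C − -2.84 °C)/0.03836 = 650.2 W
From the inner boundary to the plywood/beech interface, ΣR_partial = 0.02950 K/W.
T_interface = T_in − Q·ΣR_partial = 22.1 °C − (650.2)(0.02950) = 2.92 °C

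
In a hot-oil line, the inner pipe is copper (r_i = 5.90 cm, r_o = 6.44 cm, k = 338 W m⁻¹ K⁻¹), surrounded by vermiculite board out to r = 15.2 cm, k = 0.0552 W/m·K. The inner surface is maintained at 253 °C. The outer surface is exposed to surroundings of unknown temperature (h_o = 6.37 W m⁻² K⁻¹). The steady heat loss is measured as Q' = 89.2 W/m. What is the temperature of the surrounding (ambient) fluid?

T_out = 17.5 °C

Series resistances:
  R'_copper = ln(0.0644/0.0590)/(2πk) = 0.08758/(2π·338) = 4.124×10^-5 m·K/W
  R'_vermiculite board = ln(0.152/0.0644)/(2πk) = 0.8588/(2π·0.0552) = 2.476 m·K/W
  R'_conv,out = 1/(2πr h) = 1/(2π·0.152·6.37) = 0.1644 m·K/W
ΣR = 2.640 m·K/W
ΔT = Q'·ΣR = 89.2 × 2.640 = 235.5 K
Heat flows outward, so T_out = T_in − ΔT = 253 − 235.5 = 17.5 °C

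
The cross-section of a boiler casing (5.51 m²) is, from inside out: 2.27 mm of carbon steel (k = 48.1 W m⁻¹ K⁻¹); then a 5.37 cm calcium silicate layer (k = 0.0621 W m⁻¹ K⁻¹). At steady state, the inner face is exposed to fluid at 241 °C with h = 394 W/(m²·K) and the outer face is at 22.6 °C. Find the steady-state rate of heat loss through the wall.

Q = 1390 W

Treat each layer as a resistance in series:
  R_conv,in = 1/(hA) = 1/(394·5.51) = 4.606×10^-4 K/W
  R_carbon steel = L/(kA) = 0.00227/(48.1·5.51) = 8.565×10^-6 K/W
  R_calcium silicate = L/(kA) = 0.0537/(0.0621·5.51) = 0.1569 K/W
ΣR = 4.606×10^-4 + 8.565×10^-6 + 0.1569 = 0.1574 K/W
Q = ΔT/ΣR = (241 °C − 22.6 °C)/0.1574 = 1390 W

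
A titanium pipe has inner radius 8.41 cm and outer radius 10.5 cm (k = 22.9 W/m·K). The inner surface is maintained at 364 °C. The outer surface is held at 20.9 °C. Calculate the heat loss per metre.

Q' = 222 kW/m

Q' = 2πk·ΔT/ln(r₂/r₁) = 2π × 22.9 × 343.1 / ln(0.105/0.0841) = 2.22×10^5 W/m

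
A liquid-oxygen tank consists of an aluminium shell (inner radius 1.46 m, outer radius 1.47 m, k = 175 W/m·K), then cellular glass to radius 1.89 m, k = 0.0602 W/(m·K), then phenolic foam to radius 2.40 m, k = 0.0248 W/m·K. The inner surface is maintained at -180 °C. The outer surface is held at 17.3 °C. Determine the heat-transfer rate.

Q = 352 W

Resistance network (inner→outer):
  R_aluminium = (1/1.46 − 1/1.47)/(4πk) = 0.004659/(4π·175) = 2.119×10^-6 K/W
  R_cellular glass = (1/1.47 − 1/1.89)/(4πk) = 0.1512/(4π·0.0602) = 0.1998 K/W
  R_phenolic foam = (1/1.89 − 1/2.40)/(4πk) = 0.1124/(4π·0.0248) = 0.3608 K/W
ΣR = 2.119×10^-6 + 0.1998 + 0.3608 = 0.5606 K/W
Q = ΔT/ΣR = (-180 °C − 17.3 °C)/0.5606 = -352 W
(Negative Q ⇒ heat flows inward; heat gain = 352 W.)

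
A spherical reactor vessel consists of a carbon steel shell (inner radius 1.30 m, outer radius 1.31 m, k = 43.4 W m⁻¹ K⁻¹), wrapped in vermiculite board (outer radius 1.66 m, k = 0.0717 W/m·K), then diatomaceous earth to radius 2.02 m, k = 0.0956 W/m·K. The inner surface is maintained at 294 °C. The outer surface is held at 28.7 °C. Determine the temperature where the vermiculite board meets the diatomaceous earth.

T = 117 °C

Resistance network (inner→outer):
  R_carbon steel = (1/1.30 − 1/1.31)/(4πk) = 0.005872/(4π·43.4) = 1.077×10^-5 K/W
  R_vermiculite board = (1/1.31 − 1/1.66)/(4πk) = 0.1609/(4π·0.0717) = 0.1786 K/W
  R_diatomaceous earth = (1/1.66 − 1/2.02)/(4πk) = 0.1074/(4π·0.0956) = 0.08937 K/W
ΣR = 1.077×10^-5 + 0.1786 + 0.08937 = 0.2680 K/W
Q = ΔT/ΣR = (294 °C − 28.7 °C)/0.2680 = 989.9 W
From the inner boundary to the vermiculite board/diatomaceous earth interface, ΣR_partial = 0.1786 K/W.
T_interface = T_in − Q·ΣR_partial = 294 °C − (989.9)(0.1786) = 117 °C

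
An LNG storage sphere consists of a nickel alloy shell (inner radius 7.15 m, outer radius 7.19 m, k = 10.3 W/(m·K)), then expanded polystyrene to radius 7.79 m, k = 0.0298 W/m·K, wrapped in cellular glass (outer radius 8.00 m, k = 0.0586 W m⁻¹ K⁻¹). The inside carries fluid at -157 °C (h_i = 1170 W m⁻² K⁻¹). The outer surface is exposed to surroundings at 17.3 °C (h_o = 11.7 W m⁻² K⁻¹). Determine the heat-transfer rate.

Series thermal resistances, inner to outer:
  R_conv,in = 1/(4πr²h) = 1/(4π·7.15²·1170) = 1.330×10^-6 K/W
  R_nickel alloy = (1/7.15 − 1/7.19)/(4πk) = 7.781×10^-4/(4π·10.3) = 6.011×10^-6 K/W
  R_expanded polystyrene = (1/7.19 − 1/7.79)/(4πk) = 0.01071/(4π·0.0298) = 0.02861 K/W
  R_cellular glass = (1/7.79 − 1/8.00)/(4πk) = 0.003370/(4π·0.0586) = 0.004576 K/W
  R_conv,out = 1/(4πr²h) = 1/(4π·8.00²·11.7) = 1.063×10^-4 K/W
ΣR = 1.330×10^-6 + 6.011×10^-6 + 0.02861 + 0.004576 + 1.063×10^-4 = 0.03330 K/W
Q = ΔT/ΣR = (-157 °C − 17.3 °C)/0.03330 = -5230 W
(Negative Q ⇒ heat flows inward; heat gain = 5230 W.)

Q = 5.23 kW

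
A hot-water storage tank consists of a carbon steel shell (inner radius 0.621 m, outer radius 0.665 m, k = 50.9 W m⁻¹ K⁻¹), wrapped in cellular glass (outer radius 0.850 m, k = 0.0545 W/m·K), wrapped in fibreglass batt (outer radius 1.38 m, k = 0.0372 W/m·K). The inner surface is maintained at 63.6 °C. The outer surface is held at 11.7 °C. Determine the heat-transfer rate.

Q = 35.9 W

Series thermal resistances, inner to outer:
  R_carbon steel = (1/0.621 − 1/0.665)/(4πk) = 0.1065/(4π·50.9) = 1.666×10^-4 K/W
  R_cellular glass = (1/0.665 − 1/0.850)/(4πk) = 0.3273/(4π·0.0545) = 0.4779 K/W
  R_fibreglass batt = (1/0.850 − 1/1.38)/(4πk) = 0.4518/(4π·0.0372) = 0.9666 K/W
ΣR = 1.666×10^-4 + 0.4779 + 0.9666 = 1.445 K/W
Q = ΔT/ΣR = (63.6 °C − 11.7 °C)/1.445 = 35.9 W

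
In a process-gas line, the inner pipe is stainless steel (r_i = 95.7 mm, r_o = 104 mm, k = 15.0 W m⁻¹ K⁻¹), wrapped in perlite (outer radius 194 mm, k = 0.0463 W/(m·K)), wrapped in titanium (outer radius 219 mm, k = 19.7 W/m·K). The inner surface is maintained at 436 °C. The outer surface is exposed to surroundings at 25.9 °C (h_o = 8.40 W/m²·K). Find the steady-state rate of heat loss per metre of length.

Series thermal resistances, inner to outer:
  R'_stainless steel = ln(0.104/0.0957)/(2πk) = 0.08317/(2π·15.0) = 8.825×10^-4 m·K/W
  R'_perlite = ln(0.194/0.104)/(2πk) = 0.6235/(2π·0.0463) = 2.143 m·K/W
  R'_titanium = ln(0.219/0.194)/(2πk) = 0.1212/(2π·19.7) = 9.793×10^-4 m·K/W
  R'_conv,out = 1/(2πr h) = 1/(2π·0.219·8.40) = 0.08652 m·K/W
ΣR = 8.825×10^-4 + 2.143 + 9.793×10^-4 + 0.08652 = 2.231 m·K/W
Q' = ΔT/ΣR = (436 °C − 25.9 °C)/2.231 = 184 W/m

Q' = 184 W/m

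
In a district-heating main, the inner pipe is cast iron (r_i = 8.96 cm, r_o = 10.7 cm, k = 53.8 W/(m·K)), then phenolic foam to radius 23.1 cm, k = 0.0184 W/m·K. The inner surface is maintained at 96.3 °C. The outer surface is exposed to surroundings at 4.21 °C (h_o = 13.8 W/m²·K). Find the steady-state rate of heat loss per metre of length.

Treat each layer as a resistance in series:
  R'_cast iron = ln(0.107/0.0896)/(2πk) = 0.1775/(2π·53.8) = 5.250×10^-4 m·K/W
  R'_phenolic foam = ln(0.231/0.107)/(2πk) = 0.7696/(2π·0.0184) = 6.657 m·K/W
  R'_conv,out = 1/(2πr h) = 1/(2π·0.231·13.8) = 0.04993 m·K/W
ΣR = 5.250×10^-4 + 6.657 + 0.04993 = 6.707 m·K/W
Q' = ΔT/ΣR = (96.3 °C − 4.21 °C)/6.707 = 13.7 W/m

Q' = 13.7 W/m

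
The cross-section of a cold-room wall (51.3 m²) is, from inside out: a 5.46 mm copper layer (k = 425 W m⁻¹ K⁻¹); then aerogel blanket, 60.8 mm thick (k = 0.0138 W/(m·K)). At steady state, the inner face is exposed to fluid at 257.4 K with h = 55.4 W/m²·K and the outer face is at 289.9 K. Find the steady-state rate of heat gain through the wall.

Treat each layer as a resistance in series:
  R_conv,in = 1/(hA) = 1/(55.4·51.3) = 3.519×10^-4 K/W
  R_copper = L/(kA) = 0.00546/(425·51.3) = 2.504×10^-7 K/W
  R_aerogel blanket = L/(kA) = 0.0608/(0.0138·51.3) = 0.08588 K/W
ΣR = 3.519×10^-4 + 2.504×10^-7 + 0.08588 = 0.08623 K/W
Q = ΔT/ΣR = (257.4 K − 289.9 K)/0.08623 = -377 W
(Negative Q ⇒ heat flows inward; heat gain = 377 W.)

Q = 377 W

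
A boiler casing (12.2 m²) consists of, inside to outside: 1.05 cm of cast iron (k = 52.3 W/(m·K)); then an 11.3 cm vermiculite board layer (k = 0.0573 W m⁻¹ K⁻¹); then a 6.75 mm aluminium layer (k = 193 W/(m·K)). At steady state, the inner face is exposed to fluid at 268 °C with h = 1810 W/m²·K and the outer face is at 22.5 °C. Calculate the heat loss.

Series thermal resistances, inner to outer:
  R_conv,in = 1/(hA) = 1/(1810·12.2) = 4.529×10^-5 K/W
  R_cast iron = L/(kA) = 0.0105/(52.3·12.2) = 1.646×10^-5 K/W
  R_vermiculite board = L/(kA) = 0.113/(0.0573·12.2) = 0.1616 K/W
  R_aluminium = L/(kA) = 0.00675/(193·12.2) = 2.867×10^-6 K/W
ΣR = 4.529×10^-5 + 1.646×10^-5 + 0.1616 + 2.867×10^-6 = 0.1617 K/W
Q = ΔT/ΣR = (268 °C − 22.5 °C)/0.1617 = 1520 W

Q = 1520 W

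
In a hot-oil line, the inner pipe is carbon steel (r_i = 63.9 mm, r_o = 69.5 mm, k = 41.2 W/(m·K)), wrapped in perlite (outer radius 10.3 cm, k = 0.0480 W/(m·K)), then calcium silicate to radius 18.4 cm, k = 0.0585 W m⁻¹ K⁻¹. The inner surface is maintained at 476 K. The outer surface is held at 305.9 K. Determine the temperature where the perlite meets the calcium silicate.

Treat each layer as a resistance in series:
  R'_carbon steel = ln(0.0695/0.0639)/(2πk) = 0.08401/(2π·41.2) = 3.245×10^-4 m·K/W
  R'_perlite = ln(0.103/0.0695)/(2πk) = 0.3934/(2π·0.0480) = 1.304 m·K/W
  R'_calcium silicate = ln(0.184/0.103)/(2πk) = 0.5802/(2π·0.0585) = 1.579 m·K/W
ΣR = 3.245×10^-4 + 1.304 + 1.579 = 2.883 m·K/W
Q' = ΔT/ΣR = (476 K − 305.9 K)/2.883 = 59.00 W/m
From the inner boundary to the perlite/calcium silicate interface, ΣR_partial = 1.304 m·K/W.
T_interface = T_in − Q'·ΣR_partial = 476 K − (59.00)(1.304) = 399 K

T = 399 K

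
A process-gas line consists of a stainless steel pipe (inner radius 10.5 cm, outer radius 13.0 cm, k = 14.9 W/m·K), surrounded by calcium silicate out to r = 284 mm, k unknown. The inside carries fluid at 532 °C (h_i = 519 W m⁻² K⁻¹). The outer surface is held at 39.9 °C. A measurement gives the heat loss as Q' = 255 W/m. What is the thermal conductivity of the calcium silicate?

ΣR = ΔT/Q' = |532 − 39.9|/255 = 1.930 m·K/W
Known resistances:
  R'_conv,in = 1/(2πr h) = 1/(2π·0.105·519) = 0.002921 m·K/W
  R'_stainless steel = ln(0.130/0.105)/(2πk) = 0.2136/(2π·14.9) = 0.002281 m·K/W
R_calcium silicate = ΣR − ΣR_known = 1.930 − 0.005202 = 1.925 m·K/W
ln(r₂/r₁)/(2πk) = 1.925 ⇒ k = 0.7814/(2π·1.925) = 0.0646 W/m·K

k = 0.0646 W/m·K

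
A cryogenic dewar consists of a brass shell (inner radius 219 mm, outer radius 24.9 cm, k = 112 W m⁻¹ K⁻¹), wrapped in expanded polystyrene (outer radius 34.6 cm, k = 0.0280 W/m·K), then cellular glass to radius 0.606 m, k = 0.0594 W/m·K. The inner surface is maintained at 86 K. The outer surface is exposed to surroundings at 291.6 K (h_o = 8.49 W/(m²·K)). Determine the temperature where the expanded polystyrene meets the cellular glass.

T = 220.6 K

Resistance network (inner→outer):
  R_brass = (1/0.219 − 1/0.249)/(4πk) = 0.5501/(4π·112) = 3.909×10^-4 K/W
  R_expanded polystyrene = (1/0.249 − 1/0.346)/(4πk) = 1.126/(4π·0.0280) = 3.200 K/W
  R_cellular glass = (1/0.346 − 1/0.606)/(4πk) = 1.240/(4π·0.0594) = 1.661 K/W
  R_conv,out = 1/(4πr²h) = 1/(4π·0.606²·8.49) = 0.02552 K/W
ΣR = 3.909×10^-4 + 3.200 + 1.661 + 0.02552 = 4.887 K/W
Q = ΔT/ΣR = (86 K − 291.6 K)/4.887 = -42.07 W
From the inner boundary to the expanded polystyrene/cellular glass interface, ΣR_partial = 3.200 K/W.
T_interface = T_in − Q·ΣR_partial = 86 K − (-42.07)(3.200) = 220.6 K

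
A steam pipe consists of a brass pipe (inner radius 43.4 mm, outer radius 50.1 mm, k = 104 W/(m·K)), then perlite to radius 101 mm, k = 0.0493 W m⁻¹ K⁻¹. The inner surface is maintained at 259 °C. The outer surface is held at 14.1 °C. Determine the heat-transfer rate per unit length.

Series thermal resistances, inner to outer:
  R'_brass = ln(0.0501/0.0434)/(2πk) = 0.1436/(2π·104) = 2.197×10^-4 m·K/W
  R'_perlite = ln(0.101/0.0501)/(2πk) = 0.7011/(2π·0.0493) = 2.263 m·K/W
ΣR = 2.197×10^-4 + 2.263 = 2.263 m·K/W
Q' = ΔT/ΣR = (259 °C − 14.1 °C)/2.263 = 108 W/m

Q' = 108 W/m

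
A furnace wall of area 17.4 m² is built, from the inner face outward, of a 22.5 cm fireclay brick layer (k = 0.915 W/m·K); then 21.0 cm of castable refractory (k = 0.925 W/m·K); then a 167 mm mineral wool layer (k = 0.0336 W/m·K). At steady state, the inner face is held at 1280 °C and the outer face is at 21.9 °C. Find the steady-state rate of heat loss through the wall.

Q = 4.02 kW

Series thermal resistances, inner to outer:
  R_fireclay brick = L/(kA) = 0.225/(0.915·17.4) = 0.01413 K/W
  R_castable refractory = L/(kA) = 0.210/(0.925·17.4) = 0.01305 K/W
  R_mineral wool = L/(kA) = 0.167/(0.0336·17.4) = 0.2856 K/W
ΣR = 0.01413 + 0.01305 + 0.2856 = 0.3128 K/W
Q = ΔT/ΣR = (1280 °C − 21.9 °C)/0.3128 = 4020 W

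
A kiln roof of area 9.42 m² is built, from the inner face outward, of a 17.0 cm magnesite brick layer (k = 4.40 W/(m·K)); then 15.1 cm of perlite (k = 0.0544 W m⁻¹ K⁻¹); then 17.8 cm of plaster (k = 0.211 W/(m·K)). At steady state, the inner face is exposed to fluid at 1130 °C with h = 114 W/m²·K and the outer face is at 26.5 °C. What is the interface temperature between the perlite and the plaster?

T = 280 °C

Treat each layer as a resistance in series:
  R_conv,in = 1/(hA) = 1/(114·9.42) = 9.312×10^-4 K/W
  R_magnesite brick = L/(kA) = 0.170/(4.40·9.42) = 0.004102 K/W
  R_perlite = L/(kA) = 0.151/(0.0544·9.42) = 0.2947 K/W
  R_plaster = L/(kA) = 0.178/(0.211·9.42) = 0.08955 K/W
ΣR = 9.312×10^-4 + 0.004102 + 0.2947 + 0.08955 = 0.3893 K/W
Q = ΔT/ΣR = (1130 °C − 26.5 °C)/0.3893 = 2835 W
From the inner boundary to the perlite/plaster interface, ΣR_partial = 0.2997 K/W.
T_interface = T_in − Q·ΣR_partial = 1130 °C − (2835)(0.2997) = 280 °C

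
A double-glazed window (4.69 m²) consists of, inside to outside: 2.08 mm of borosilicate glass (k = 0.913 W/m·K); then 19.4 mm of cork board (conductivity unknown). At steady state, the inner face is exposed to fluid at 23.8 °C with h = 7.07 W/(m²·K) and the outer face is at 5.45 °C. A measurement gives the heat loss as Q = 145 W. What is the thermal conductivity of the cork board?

ΣR = ΔT/Q = |23.8 − 5.45|/145 = 0.1266 K/W
Known resistances:
  R_conv,in = 1/(hA) = 1/(7.07·4.69) = 0.03016 K/W
  R_borosilicate glass = L/(kA) = 0.00208/(0.913·4.69) = 4.858×10^-4 K/W
R_cork board = ΣR − ΣR_known = 0.1266 − 0.03065 = 0.09595 K/W
L/(kA) = 0.09595 ⇒ k = 0.0194/(0.09595·4.69) = 0.0431 W/m·K

k = 0.0431 W/m·K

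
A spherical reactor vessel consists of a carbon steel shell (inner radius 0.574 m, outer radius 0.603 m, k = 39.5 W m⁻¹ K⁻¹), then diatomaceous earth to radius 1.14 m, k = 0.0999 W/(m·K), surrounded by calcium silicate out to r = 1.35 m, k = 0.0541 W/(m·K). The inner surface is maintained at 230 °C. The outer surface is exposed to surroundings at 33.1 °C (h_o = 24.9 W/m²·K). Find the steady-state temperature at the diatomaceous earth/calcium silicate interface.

Resistance network (inner→outer):
  R_carbon steel = (1/0.574 − 1/0.603)/(4πk) = 0.08379/(4π·39.5) = 1.688×10^-4 K/W
  R_diatomaceous earth = (1/0.603 − 1/1.14)/(4πk) = 0.7812/(4π·0.0999) = 0.6223 K/W
  R_calcium silicate = (1/1.14 − 1/1.35)/(4πk) = 0.1365/(4π·0.0541) = 0.2007 K/W
  R_conv,out = 1/(4πr²h) = 1/(4π·1.35²·24.9) = 0.001754 K/W
ΣR = 1.688×10^-4 + 0.6223 + 0.2007 + 0.001754 = 0.8249 K/W
Q = ΔT/ΣR = (230 °C − 33.1 °C)/0.8249 = 238.7 W
From the inner boundary to the diatomaceous earth/calcium silicate interface, ΣR_partial = 0.6225 K/W.
T_interface = T_in − Q·ΣR_partial = 230 °C − (238.7)(0.6225) = 81.4 °C

T = 81.4 °C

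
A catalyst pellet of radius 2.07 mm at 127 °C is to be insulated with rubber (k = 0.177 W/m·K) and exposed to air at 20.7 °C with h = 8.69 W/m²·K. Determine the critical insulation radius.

For a sphere, r_cr = 2k_ins/h = 2·0.177/8.69 = 0.0407 m = 4.07 cm

r_cr = 4.07 cm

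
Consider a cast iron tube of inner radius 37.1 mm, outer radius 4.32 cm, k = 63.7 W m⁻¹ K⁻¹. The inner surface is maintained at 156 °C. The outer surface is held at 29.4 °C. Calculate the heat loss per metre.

Q' = 2πk·ΔT/ln(r₂/r₁) = 2π × 63.7 × 126.6 / ln(0.0432/0.0371) = 3.33×10^5 W/m

Q' = 333 kW/m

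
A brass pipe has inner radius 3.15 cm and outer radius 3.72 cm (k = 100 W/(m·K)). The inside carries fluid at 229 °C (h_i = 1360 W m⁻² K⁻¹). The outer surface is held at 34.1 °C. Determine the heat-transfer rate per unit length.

Treat each layer as a resistance in series:
  R'_conv,in = 1/(2πr h) = 1/(2π·0.0315·1360) = 0.003715 m·K/W
  R'_brass = ln(0.0372/0.0315)/(2πk) = 0.1663/(2π·100) = 2.647×10^-4 m·K/W
ΣR = 0.003715 + 2.647×10^-4 = 0.003980 m·K/W
Q' = ΔT/ΣR = (229 °C − 34.1 °C)/0.003980 = 49000 W/m

Q' = 49000 W/m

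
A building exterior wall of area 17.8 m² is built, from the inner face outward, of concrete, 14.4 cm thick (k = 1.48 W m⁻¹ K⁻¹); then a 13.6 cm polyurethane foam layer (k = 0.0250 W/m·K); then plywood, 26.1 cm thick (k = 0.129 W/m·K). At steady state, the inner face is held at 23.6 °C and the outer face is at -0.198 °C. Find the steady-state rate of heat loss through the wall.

Q = 56.0 W

Treat each layer as a resistance in series:
  R_concrete = L/(kA) = 0.144/(1.48·17.8) = 0.005466 K/W
  R_polyurethane foam = L/(kA) = 0.136/(0.0250·17.8) = 0.3056 K/W
  R_plywood = L/(kA) = 0.261/(0.129·17.8) = 0.1137 K/W
ΣR = 0.005466 + 0.3056 + 0.1137 = 0.4248 K/W
Q = ΔT/ΣR = (23.6 °C − -0.198 °C)/0.4248 = 56.0 W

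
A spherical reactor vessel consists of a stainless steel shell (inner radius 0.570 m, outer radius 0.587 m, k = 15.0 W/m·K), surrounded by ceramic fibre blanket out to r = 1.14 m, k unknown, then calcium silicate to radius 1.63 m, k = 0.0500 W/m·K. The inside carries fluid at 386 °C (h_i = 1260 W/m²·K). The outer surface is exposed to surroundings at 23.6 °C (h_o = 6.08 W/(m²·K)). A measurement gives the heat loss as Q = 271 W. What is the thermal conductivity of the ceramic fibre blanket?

k = 0.0721 W/m·K

ΣR = ΔT/Q = |386 − 23.6|/271 = 1.337 K/W
Known resistances:
  R_conv,in = 1/(4πr²h) = 1/(4π·0.570²·1260) = 1.944×10^-4 K/W
  R_stainless steel = (1/0.570 − 1/0.587)/(4πk) = 0.05081/(4π·15.0) = 2.695×10^-4 K/W
  R_calcium silicate = (1/1.14 − 1/1.63)/(4πk) = 0.2637/(4π·0.0500) = 0.4197 K/W
  R_conv,out = 1/(4πr²h) = 1/(4π·1.63²·6.08) = 0.004926 K/W
R_ceramic fibre blanket = ΣR − ΣR_known = 1.337 − 0.4251 = 0.9119 K/W
(1/r₁−1/r₂)/(4πk) = 0.9119 ⇒ k = 0.8264/(4π·0.9119) = 0.0721 W/m·K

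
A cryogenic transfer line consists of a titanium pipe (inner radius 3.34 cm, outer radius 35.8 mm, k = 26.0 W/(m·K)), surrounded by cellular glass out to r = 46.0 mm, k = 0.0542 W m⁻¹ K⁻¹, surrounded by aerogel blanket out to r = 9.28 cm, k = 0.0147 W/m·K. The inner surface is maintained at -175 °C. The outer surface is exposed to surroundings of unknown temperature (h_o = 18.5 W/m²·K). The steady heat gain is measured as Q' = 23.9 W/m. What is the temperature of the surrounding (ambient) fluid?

Sum the resistances:
  R'_titanium = ln(0.0358/0.0334)/(2πk) = 0.06939/(2π·26.0) = 4.248×10^-4 m·K/W
  R'_cellular glass = ln(0.0460/0.0358)/(2πk) = 0.2507/(2π·0.0542) = 0.7361 m·K/W
  R'_aerogel blanket = ln(0.0928/0.0460)/(2πk) = 0.7018/(2π·0.0147) = 7.598 m·K/W
  R'_conv,out = 1/(2πr h) = 1/(2π·0.0928·18.5) = 0.09270 m·K/W
ΣR = 8.428 m·K/W
ΔT = Q'·ΣR = 23.9 × 8.428 = 201.4 K
Heat flows inward, so T_out = T_in + ΔT = -175 + 201.4 = 26.4 °C

T_out = 26.4 °C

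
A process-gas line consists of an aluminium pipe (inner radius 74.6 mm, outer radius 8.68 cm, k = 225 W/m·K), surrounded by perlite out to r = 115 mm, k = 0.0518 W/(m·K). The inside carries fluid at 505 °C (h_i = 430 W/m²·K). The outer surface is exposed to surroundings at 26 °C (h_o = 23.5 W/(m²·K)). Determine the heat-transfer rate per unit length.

Resistance network (inner→outer):
  R'_conv,in = 1/(2πr h) = 1/(2π·0.0746·430) = 0.004961 m·K/W
  R'_aluminium = ln(0.0868/0.0746)/(2πk) = 0.1515/(2π·225) = 1.071×10^-4 m·K/W
  R'_perlite = ln(0.115/0.0868)/(2πk) = 0.2813/(2π·0.0518) = 0.8644 m·K/W
  R'_conv,out = 1/(2πr h) = 1/(2π·0.115·23.5) = 0.05889 m·K/W
ΣR = 0.004961 + 1.071×10^-4 + 0.8644 + 0.05889 = 0.9284 m·K/W
Q' = ΔT/ΣR = (505 °C − 26 °C)/0.9284 = 516 W/m

Q' = 516 W/m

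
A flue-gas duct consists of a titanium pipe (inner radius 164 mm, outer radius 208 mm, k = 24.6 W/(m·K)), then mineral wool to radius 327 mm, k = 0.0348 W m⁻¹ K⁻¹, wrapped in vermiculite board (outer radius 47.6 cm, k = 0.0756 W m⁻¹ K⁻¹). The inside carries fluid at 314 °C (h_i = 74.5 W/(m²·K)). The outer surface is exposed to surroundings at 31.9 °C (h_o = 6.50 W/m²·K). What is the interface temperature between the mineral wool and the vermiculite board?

T = 113 °C

Resistance network (inner→outer):
  R'_conv,in = 1/(2πr h) = 1/(2π·0.164·74.5) = 0.01303 m·K/W
  R'_titanium = ln(0.208/0.164)/(2πk) = 0.2377/(2π·24.6) = 0.001538 m·K/W
  R'_mineral wool = ln(0.327/0.208)/(2πk) = 0.4524/(2π·0.0348) = 2.069 m·K/W
  R'_vermiculite board = ln(0.476/0.327)/(2πk) = 0.3755/(2π·0.0756) = 0.7904 m·K/W
  R'_conv,out = 1/(2πr h) = 1/(2π·0.476·6.50) = 0.05144 m·K/W
ΣR = 0.01303 + 0.001538 + 2.069 + 0.7904 + 0.05144 = 2.925 m·K/W
Q' = ΔT/ΣR = (314 °C − 31.9 °C)/2.925 = 96.44 W/m
From the inner boundary to the mineral wool/vermiculite board interface, ΣR_partial = 2.084 m·K/W.
T_interface = T_in − Q'·ΣR_partial = 314 °C − (96.44)(2.084) = 113 °C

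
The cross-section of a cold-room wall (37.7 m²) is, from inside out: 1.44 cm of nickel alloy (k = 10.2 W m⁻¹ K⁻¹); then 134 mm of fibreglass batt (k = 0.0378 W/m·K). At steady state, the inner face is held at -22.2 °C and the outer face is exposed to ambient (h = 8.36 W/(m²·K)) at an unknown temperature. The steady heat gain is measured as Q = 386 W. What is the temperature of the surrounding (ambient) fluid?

Sum the resistances:
  R_nickel alloy = L/(kA) = 0.0144/(10.2·37.7) = 3.745×10^-5 K/W
  R_fibreglass batt = L/(kA) = 0.134/(0.0378·37.7) = 0.09403 K/W
  R_conv,out = 1/(hA) = 1/(8.36·37.7) = 0.003173 K/W
ΣR = 0.09724 K/W
ΔT = Q·ΣR = 386 × 0.09724 = 37.53 K
Heat flows inward, so T_out = T_in + ΔT = -22.2 + 37.53 = 15.3 °C

T_out = 15.3 °C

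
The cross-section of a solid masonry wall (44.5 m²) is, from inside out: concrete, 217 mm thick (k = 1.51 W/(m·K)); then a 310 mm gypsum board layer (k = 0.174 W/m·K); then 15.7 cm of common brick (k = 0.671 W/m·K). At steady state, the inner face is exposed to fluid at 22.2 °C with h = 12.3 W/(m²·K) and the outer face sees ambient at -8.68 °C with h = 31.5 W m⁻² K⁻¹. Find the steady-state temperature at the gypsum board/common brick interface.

T = -5.07 °C

Treat each layer as a resistance in series:
  R_conv,in = 1/(hA) = 1/(12.3·44.5) = 0.001827 K/W
  R_concrete = L/(kA) = 0.217/(1.51·44.5) = 0.003229 K/W
  R_gypsum board = L/(kA) = 0.310/(0.174·44.5) = 0.04004 K/W
  R_common brick = L/(kA) = 0.157/(0.671·44.5) = 0.005258 K/W
  R_conv,out = 1/(hA) = 1/(31.5·44.5) = 7.134×10^-4 K/W
ΣR = 0.001827 + 0.003229 + 0.04004 + 0.005258 + 7.134×10^-4 = 0.05107 K/W
Q = ΔT/ΣR = (22.2 °C − -8.68 °C)/0.05107 = 604.7 W
From the inner boundary to the gypsum board/common brick interface, ΣR_partial = 0.04510 K/W.
T_interface = T_in − Q·ΣR_partial = 22.2 °C − (604.7)(0.04510) = -5.07 °C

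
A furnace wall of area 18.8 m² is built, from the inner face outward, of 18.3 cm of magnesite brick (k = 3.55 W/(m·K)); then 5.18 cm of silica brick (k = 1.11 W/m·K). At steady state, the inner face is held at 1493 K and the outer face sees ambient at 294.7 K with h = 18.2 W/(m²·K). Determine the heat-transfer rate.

Series thermal resistances, inner to outer:
  R_magnesite brick = L/(kA) = 0.183/(3.55·18.8) = 0.002742 K/W
  R_silica brick = L/(kA) = 0.0518/(1.11·18.8) = 0.002482 K/W
  R_conv,out = 1/(hA) = 1/(18.2·18.8) = 0.002923 K/W
ΣR = 0.002742 + 0.002482 + 0.002923 = 0.008147 K/W
Q = ΔT/ΣR = (1493 K − 294.7 K)/0.008147 = 1.47×10^5 W

Q = 1.47×10^5 W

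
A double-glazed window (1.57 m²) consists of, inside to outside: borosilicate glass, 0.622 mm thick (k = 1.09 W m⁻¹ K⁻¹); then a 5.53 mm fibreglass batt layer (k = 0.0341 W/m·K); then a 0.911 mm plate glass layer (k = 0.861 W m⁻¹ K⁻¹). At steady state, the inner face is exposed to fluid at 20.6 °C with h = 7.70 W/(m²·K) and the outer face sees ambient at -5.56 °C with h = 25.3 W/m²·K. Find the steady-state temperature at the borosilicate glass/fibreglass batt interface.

Series thermal resistances, inner to outer:
  R_conv,in = 1/(hA) = 1/(7.70·1.57) = 0.08272 K/W
  R_borosilicate glass = L/(kA) = 6.22×10^-4/(1.09·1.57) = 3.635×10^-4 K/W
  R_fibreglass batt = L/(kA) = 0.00553/(0.0341·1.57) = 0.1033 K/W
  R_plate glass = L/(kA) = 9.11×10^-4/(0.861·1.57) = 6.739×10^-4 K/W
  R_conv,out = 1/(hA) = 1/(25.3·1.57) = 0.02518 K/W
ΣR = 0.08272 + 3.635×10^-4 + 0.1033 + 6.739×10^-4 + 0.02518 = 0.2122 K/W
Q = ΔT/ΣR = (20.6 °C − -5.56 °C)/0.2122 = 123.3 W
From the inner boundary to the borosilicate glass/fibreglass batt interface, ΣR_partial = 0.08308 K/W.
T_interface = T_in − Q·ΣR_partial = 20.6 °C − (123.3)(0.08308) = 10.4 °C

T = 10.4 °C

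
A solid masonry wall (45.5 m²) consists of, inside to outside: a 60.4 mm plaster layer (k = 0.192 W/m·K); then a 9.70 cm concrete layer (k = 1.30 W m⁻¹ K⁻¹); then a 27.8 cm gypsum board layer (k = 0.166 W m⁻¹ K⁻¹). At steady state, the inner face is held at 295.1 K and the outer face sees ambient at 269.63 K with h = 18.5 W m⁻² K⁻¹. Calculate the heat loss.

Treat each layer as a resistance in series:
  R_plaster = L/(kA) = 0.0604/(0.192·45.5) = 0.006914 K/W
  R_concrete = L/(kA) = 0.0970/(1.30·45.5) = 0.001640 K/W
  R_gypsum board = L/(kA) = 0.278/(0.166·45.5) = 0.03681 K/W
  R_conv,out = 1/(hA) = 1/(18.5·45.5) = 0.001188 K/W
ΣR = 0.006914 + 0.001640 + 0.03681 + 0.001188 = 0.04655 K/W
Q = ΔT/ΣR = (295.1 K − 269.63 K)/0.04655 = 547 W

Q = 547 W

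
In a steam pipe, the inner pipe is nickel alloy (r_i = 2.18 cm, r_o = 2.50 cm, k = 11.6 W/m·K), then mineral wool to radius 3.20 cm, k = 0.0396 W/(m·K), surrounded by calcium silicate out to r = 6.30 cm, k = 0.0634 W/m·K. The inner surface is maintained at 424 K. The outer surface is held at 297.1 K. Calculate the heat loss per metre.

Series thermal resistances, inner to outer:
  R'_nickel alloy = ln(0.0250/0.0218)/(2πk) = 0.1370/(2π·11.6) = 0.001879 m·K/W
  R'_mineral wool = ln(0.0320/0.0250)/(2πk) = 0.2469/(2π·0.0396) = 0.9921 m·K/W
  R'_calcium silicate = ln(0.0630/0.0320)/(2πk) = 0.6774/(2π·0.0634) = 1.700 m·K/W
ΣR = 0.001879 + 0.9921 + 1.700 = 2.694 m·K/W
Q' = ΔT/ΣR = (424 K − 297.1 K)/2.694 = 47.1 W/m

Q' = 47.1 W/m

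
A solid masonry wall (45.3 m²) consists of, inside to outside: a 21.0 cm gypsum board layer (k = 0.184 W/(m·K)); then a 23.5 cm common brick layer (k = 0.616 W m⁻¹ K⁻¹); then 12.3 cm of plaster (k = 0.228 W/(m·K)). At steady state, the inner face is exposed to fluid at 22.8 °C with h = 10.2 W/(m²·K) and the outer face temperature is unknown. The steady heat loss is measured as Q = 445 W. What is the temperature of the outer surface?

Series resistances:
  R_conv,in = 1/(hA) = 1/(10.2·45.3) = 0.002164 K/W
  R_gypsum board = L/(kA) = 0.210/(0.184·45.3) = 0.02519 K/W
  R_common brick = L/(kA) = 0.235/(0.616·45.3) = 0.008421 K/W
  R_plaster = L/(kA) = 0.123/(0.228·45.3) = 0.01191 K/W
ΣR = 0.04769 K/W
ΔT = Q·ΣR = 445 × 0.04769 = 21.22 K
Heat flows outward, so T_out = T_in − ΔT = 22.8 − 21.22 = 1.58 °C

T_out = 1.58 °C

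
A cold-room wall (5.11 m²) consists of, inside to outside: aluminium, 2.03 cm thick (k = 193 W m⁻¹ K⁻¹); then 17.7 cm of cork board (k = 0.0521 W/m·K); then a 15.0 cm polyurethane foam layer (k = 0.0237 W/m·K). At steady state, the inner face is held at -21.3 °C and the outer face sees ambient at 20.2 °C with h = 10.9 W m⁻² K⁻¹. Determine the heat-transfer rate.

Q = 21.6 W

Treat each layer as a resistance in series:
  R_aluminium = L/(kA) = 0.0203/(193·5.11) = 2.058×10^-5 K/W
  R_cork board = L/(kA) = 0.177/(0.0521·5.11) = 0.6648 K/W
  R_polyurethane foam = L/(kA) = 0.150/(0.0237·5.11) = 1.239 K/W
  R_conv,out = 1/(hA) = 1/(10.9·5.11) = 0.01795 K/W
ΣR = 2.058×10^-5 + 0.6648 + 1.239 + 0.01795 = 1.922 K/W
Q = ΔT/ΣR = (-21.3 °C − 20.2 °C)/1.922 = -21.6 W
(Negative Q ⇒ heat flows inward; heat gain = 21.6 W.)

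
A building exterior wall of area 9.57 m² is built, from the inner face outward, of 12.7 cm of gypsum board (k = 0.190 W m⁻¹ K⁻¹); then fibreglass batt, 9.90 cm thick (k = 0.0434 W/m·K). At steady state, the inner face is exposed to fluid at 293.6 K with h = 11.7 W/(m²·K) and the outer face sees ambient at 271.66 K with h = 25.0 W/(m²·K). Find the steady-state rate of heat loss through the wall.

Q = 68.3 W

Resistance network (inner→outer):
  R_conv,in = 1/(hA) = 1/(11.7·9.57) = 0.008931 K/W
  R_gypsum board = L/(kA) = 0.127/(0.190·9.57) = 0.06985 K/W
  R_fibreglass batt = L/(kA) = 0.0990/(0.0434·9.57) = 0.2384 K/W
  R_conv,out = 1/(hA) = 1/(25.0·9.57) = 0.004180 K/W
ΣR = 0.008931 + 0.06985 + 0.2384 + 0.004180 = 0.3214 K/W
Q = ΔT/ΣR = (293.6 K − 271.66 K)/0.3214 = 68.3 W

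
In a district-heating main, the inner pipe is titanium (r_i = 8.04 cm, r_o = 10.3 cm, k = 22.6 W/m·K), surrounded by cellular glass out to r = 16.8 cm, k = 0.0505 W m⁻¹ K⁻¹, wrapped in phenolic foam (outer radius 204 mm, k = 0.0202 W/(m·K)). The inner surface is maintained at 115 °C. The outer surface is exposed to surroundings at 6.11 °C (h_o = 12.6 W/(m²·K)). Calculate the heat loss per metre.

Q' = 34.7 W/m

Series thermal resistances, inner to outer:
  R'_titanium = ln(0.103/0.0804)/(2πk) = 0.2477/(2π·22.6) = 0.001744 m·K/W
  R'_cellular glass = ln(0.168/0.103)/(2πk) = 0.4892/(2π·0.0505) = 1.542 m·K/W
  R'_phenolic foam = ln(0.204/0.168)/(2πk) = 0.1942/(2π·0.0202) = 1.530 m·K/W
  R'_conv,out = 1/(2πr h) = 1/(2π·0.204·12.6) = 0.06192 m·K/W
ΣR = 0.001744 + 1.542 + 1.530 + 0.06192 = 3.136 m·K/W
Q' = ΔT/ΣR = (115 °C − 6.11 °C)/3.136 = 34.7 W/m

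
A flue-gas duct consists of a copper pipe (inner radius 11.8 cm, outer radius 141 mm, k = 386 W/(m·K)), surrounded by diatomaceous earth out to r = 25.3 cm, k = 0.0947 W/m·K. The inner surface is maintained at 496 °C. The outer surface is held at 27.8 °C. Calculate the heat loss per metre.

Series thermal resistances, inner to outer:
  R'_copper = ln(0.141/0.118)/(2πk) = 0.1781/(2π·386) = 7.342×10^-5 m·K/W
  R'_diatomaceous earth = ln(0.253/0.141)/(2πk) = 0.5846/(2π·0.0947) = 0.9825 m·K/W
ΣR = 7.342×10^-5 + 0.9825 = 0.9826 m·K/W
Q' = ΔT/ΣR = (496 °C − 27.8 °C)/0.9826 = 476 W/m

Q' = 476 W/m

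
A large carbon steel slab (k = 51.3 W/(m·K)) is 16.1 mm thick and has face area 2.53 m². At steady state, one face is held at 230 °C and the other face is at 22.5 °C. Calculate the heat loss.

Q = kA·ΔT/L = 51.3 × 2.53 × |230 °C − 22.5 °C| / 0.0161 = 1.67×10^6 W

Q = 1.67×10^6 W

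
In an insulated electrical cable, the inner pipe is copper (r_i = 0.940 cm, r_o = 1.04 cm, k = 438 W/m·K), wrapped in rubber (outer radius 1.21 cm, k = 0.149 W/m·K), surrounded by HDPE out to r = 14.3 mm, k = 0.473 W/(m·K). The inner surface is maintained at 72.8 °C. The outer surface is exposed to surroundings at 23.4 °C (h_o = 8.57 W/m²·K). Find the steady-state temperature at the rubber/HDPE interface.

T = 67.5 °C

Treat each layer as a resistance in series:
  R'_copper = ln(0.0104/0.00940)/(2πk) = 0.1011/(2π·438) = 3.674×10^-5 m·K/W
  R'_rubber = ln(0.0121/0.0104)/(2πk) = 0.1514/(2π·0.149) = 0.1617 m·K/W
  R'_HDPE = ln(0.0143/0.0121)/(2πk) = 0.1671/(2π·0.473) = 0.05621 m·K/W
  R'_conv,out = 1/(2πr h) = 1/(2π·0.0143·8.57) = 1.299 m·K/W
ΣR = 3.674×10^-5 + 0.1617 + 0.05621 + 1.299 = 1.517 m·K/W
Q' = ΔT/ΣR = (72.8 °C − 23.4 °C)/1.517 = 32.56 W/m
From the inner boundary to the rubber/HDPE interface, ΣR_partial = 0.1617 m·K/W.
T_interface = T_in − Q'·ΣR_partial = 72.8 °C − (32.56)(0.1617) = 67.5 °C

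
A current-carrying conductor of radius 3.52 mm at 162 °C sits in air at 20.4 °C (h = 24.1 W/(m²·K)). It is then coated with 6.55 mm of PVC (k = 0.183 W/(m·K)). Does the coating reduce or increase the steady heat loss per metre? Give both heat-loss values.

Critical radius for a cylinder: r_cr = k/h = 0.00759 m = 0.759 cm.
Outer radius after coating: r₂ = 0.00352 + 0.00655 = 0.01007 m.
r₁ < r_cr < r₂: heat loss rises to a maximum at r_cr then falls. Whether the coating helps depends on whether Q(r₂) has dropped back below Q(r₁).
Bare: R = 1/(2πr₁h) = 1.876 m·K/W; Q = 141.6/1.876 = 75.5 W/m.
Coated: R = R_cond + R_conv = 1.570 m·K/W; Q = 141.6/1.570 = 90.2 W/m.

increases: 75.5 → 90.2 W/m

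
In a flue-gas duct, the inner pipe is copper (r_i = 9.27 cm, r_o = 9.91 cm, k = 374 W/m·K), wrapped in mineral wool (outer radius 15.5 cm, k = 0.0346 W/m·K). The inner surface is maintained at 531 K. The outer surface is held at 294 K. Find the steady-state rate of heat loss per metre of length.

Q' = 115 W/m

Series thermal resistances, inner to outer:
  R'_copper = ln(0.0991/0.0927)/(2πk) = 0.06676/(2π·374) = 2.841×10^-5 m·K/W
  R'_mineral wool = ln(0.155/0.0991)/(2πk) = 0.4473/(2π·0.0346) = 2.057 m·K/W
ΣR = 2.841×10^-5 + 2.057 = 2.057 m·K/W
Q' = ΔT/ΣR = (531 K − 294 K)/2.057 = 115 W/m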